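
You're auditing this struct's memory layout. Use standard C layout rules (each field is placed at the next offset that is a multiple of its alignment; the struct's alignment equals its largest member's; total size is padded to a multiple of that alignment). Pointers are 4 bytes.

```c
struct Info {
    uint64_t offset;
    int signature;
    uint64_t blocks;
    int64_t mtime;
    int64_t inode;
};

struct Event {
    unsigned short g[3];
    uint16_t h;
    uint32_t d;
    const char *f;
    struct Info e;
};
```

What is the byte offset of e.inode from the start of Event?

48

Info: @0: offset [8B, align 8] → 8; @8: signature [4B, align 4] → 12; +4 pad (align 8); @16: blocks [8B, align 8] → 24; @24: mtime [8B, align 8] → 32; @32: inode [8B, align 8] → 40; size 40, align 8
@0: g [6B, align 2] → 6
@6: h [2B, align 2] → 8
@8: d [4B, align 4] → 12
@12: f [4B, align 4] → 16
@16: e [40B, align 8] → 56
within Info: inode at 32
16 + 32 = 48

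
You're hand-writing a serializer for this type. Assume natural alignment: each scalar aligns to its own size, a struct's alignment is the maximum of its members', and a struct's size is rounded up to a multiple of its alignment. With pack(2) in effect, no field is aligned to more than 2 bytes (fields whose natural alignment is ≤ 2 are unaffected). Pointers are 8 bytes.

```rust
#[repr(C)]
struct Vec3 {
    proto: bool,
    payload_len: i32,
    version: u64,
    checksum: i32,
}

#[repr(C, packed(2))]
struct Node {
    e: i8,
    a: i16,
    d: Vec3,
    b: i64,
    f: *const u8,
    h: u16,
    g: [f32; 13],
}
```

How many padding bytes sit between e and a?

1

Vec3: @0: proto [1B, align 1] → 1; +3 pad (align 4); @4: payload_len [4B, align 4] → 8; @8: version [8B, align 8] → 16; @16: checksum [4B, align 4] → 20; +4 tail pad (align 8); size 24, align 8
@0: e [1B, align 1] → 1
+1 pad (align 2)
@2: a [2B, align 2] → 4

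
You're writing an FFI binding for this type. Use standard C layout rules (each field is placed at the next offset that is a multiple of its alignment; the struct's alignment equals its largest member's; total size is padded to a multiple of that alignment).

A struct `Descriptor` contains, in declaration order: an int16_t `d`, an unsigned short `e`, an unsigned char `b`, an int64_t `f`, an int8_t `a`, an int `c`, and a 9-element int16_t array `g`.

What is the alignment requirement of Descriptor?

8

member alignments: d=2, e=2, b=1, f=8, a=1, c=4, g=2
max = 8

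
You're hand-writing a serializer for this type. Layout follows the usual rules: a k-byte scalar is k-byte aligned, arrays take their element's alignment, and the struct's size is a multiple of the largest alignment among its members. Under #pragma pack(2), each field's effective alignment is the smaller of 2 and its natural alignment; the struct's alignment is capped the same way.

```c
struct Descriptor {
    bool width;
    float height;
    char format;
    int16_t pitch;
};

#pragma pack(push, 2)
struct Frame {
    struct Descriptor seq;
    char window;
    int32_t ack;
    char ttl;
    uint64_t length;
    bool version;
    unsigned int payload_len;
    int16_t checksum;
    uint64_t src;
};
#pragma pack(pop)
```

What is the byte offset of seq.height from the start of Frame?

4

Descriptor: @0: width [1B, align 1] → 1; +3 pad (align 4); @4: height [4B, align 4] → 8; @8: format [1B, align 1] → 9; +1 pad (align 2); @10: pitch [2B, align 2] → 12; size 12, align 4
@0: seq [12B, align 2] → 12
within Descriptor: height at 4
0 + 4 = 4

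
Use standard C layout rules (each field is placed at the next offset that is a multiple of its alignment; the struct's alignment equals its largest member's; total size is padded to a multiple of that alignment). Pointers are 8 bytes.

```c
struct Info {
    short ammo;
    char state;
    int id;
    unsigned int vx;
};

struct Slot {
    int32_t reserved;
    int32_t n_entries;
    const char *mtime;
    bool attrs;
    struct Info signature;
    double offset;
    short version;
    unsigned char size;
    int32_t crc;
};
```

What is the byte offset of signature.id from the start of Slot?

Info: @0: ammo [2B, align 2] → 2; @2: state [1B, align 1] → 3; +1 pad (align 4); @4: id [4B, align 4] → 8; @8: vx [4B, align 4] → 12; size 12, align 4
@0: reserved [4B, align 4] → 4
@4: n_entries [4B, align 4] → 8
@8: mtime [8B, align 8] → 16
@16: attrs [1B, align 1] → 17
+3 pad (align 4)
@20: signature [12B, align 4] → 32
within Info: id at 4
20 + 4 = 24

24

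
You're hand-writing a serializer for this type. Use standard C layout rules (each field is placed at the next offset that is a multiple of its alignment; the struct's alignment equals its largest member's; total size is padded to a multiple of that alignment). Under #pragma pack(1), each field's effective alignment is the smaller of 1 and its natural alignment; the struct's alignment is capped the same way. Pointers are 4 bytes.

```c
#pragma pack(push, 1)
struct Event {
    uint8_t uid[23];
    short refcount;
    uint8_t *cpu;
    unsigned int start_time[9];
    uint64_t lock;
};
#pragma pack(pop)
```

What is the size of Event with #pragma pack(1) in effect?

73

uid at 0 (size 23, align 1) → ends 23
refcount at 23 (size 2, align 1) → ends 25
cpu at 25 (size 4, align 1) → ends 29
start_time at 29 (size 36, align 1) → ends 65
lock at 65 (size 8, align 1) → ends 73
total 73 bytes, alignment 1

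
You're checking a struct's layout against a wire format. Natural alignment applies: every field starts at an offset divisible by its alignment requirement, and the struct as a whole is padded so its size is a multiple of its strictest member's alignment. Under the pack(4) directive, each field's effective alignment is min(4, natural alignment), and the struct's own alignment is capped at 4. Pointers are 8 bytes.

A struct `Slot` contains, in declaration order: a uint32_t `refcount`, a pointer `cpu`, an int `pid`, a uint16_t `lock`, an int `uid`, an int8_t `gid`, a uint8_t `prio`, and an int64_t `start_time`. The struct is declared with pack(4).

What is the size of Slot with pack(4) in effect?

refcount at 0 (size 4, align 4) → ends 4
cpu at 4 (size 8, align 4) → ends 12
pid at 12 (size 4, align 4) → ends 16
lock at 16 (size 2, align 2) → ends 18
pad 2 to align 4 for uid
uid at 20 (size 4, align 4) → ends 24
gid at 24 (size 1, align 1) → ends 25
prio at 25 (size 1, align 1) → ends 26
pad 2 to align 4 for start_time
start_time at 28 (size 8, align 4) → ends 36
total 36 bytes, alignment 4

36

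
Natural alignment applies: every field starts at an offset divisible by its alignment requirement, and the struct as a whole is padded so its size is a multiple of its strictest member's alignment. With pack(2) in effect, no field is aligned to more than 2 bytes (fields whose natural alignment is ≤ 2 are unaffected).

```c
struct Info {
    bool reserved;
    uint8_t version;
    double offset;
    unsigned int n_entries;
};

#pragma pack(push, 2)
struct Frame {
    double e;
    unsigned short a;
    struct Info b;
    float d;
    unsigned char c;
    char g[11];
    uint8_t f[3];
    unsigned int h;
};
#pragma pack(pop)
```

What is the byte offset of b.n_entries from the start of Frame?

26

Info: reserved at 0 (size 1, align 1) → ends 1; version at 1 (size 1, align 1) → ends 2; pad 6 to align 8 for offset; offset at 8 (size 8, align 8) → ends 16; n_entries at 16 (size 4, align 4) → ends 20; tail pad 4 to reach multiple of 8; total 24 bytes, alignment 8
e at 0 (size 8, align 2) → ends 8
a at 8 (size 2, align 2) → ends 10
b at 10 (size 24, align 2) → ends 34
within Info: n_entries at 16
10 + 16 = 26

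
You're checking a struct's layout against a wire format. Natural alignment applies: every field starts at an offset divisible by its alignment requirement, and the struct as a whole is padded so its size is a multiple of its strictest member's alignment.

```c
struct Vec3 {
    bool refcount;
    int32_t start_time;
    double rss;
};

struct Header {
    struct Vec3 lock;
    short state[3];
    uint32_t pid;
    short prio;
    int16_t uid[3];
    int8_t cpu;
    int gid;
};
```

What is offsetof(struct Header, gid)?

40

Vec3: 0..1  refcount  (1B, 1-aligned); 1..4  -- padding (3B); 4..8  start_time  (4B, 4-aligned); 8..16  rss  (8B, 8-aligned); sizeof = 16, alignof = 8
0..16  lock  (16B, 8-aligned)
16..22  state  (6B, 2-aligned)
22..24  -- padding (2B)
24..28  pid  (4B, 4-aligned)
28..30  prio  (2B, 2-aligned)
30..36  uid  (6B, 2-aligned)
36..37  cpu  (1B, 1-aligned)
37..40  -- padding (3B)
40..44  gid  (4B, 4-aligned)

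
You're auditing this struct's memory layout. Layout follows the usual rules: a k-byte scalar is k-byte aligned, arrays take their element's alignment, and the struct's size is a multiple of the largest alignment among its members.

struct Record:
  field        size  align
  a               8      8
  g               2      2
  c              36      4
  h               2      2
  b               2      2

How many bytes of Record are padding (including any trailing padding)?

6

@0: a [8B, align 8] → 8
@8: g [2B, align 2] → 10
+2 pad (align 4)
@12: c [36B, align 4] → 48
@48: h [2B, align 2] → 50
@50: b [2B, align 2] → 52
+4 tail pad (align 8)
size 56, align 8
data bytes 50, size 56 → padding 6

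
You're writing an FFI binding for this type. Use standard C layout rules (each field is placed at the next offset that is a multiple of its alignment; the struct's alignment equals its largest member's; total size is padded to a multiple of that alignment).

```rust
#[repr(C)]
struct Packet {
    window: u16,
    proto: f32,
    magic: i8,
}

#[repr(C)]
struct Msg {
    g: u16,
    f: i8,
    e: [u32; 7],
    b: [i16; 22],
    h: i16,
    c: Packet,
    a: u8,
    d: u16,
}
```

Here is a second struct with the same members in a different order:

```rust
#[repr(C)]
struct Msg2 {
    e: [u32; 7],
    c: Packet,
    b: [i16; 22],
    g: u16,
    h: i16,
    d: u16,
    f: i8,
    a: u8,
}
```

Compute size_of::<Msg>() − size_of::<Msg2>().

4

Packet: 0..2  window  (2B, 2-aligned); 2..4  -- padding (2B); 4..8  proto  (4B, 4-aligned); 8..9  magic  (1B, 1-aligned); 9..12  -- tail padding (3B); sizeof = 12, alignof = 4
0..2  g  (2B, 2-aligned)
2..3  f  (1B, 1-aligned)
3..4  -- padding (1B)
4..32  e  (28B, 4-aligned)
32..76  b  (44B, 2-aligned)
76..78  h  (2B, 2-aligned)
78..80  -- padding (2B)
80..92  c  (12B, 4-aligned)
92..93  a  (1B, 1-aligned)
93..94  -- padding (1B)
94..96  d  (2B, 2-aligned)
sizeof = 96, alignof = 4
— Msg2 —
0..28  e  (28B, 4-aligned)
28..40  c  (12B, 4-aligned)
40..84  b  (44B, 2-aligned)
84..86  g  (2B, 2-aligned)
86..88  h  (2B, 2-aligned)
88..90  d  (2B, 2-aligned)
90..91  f  (1B, 1-aligned)
91..92  a  (1B, 1-aligned)
sizeof = 92, alignof = 4
96 − 92 = 4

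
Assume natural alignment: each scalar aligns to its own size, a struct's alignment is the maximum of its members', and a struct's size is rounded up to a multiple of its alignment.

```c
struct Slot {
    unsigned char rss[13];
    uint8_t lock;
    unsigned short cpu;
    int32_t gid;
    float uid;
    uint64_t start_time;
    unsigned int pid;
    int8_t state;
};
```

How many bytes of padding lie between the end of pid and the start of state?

0..13  rss  (13B, 1-aligned)
13..14  lock  (1B, 1-aligned)
14..16  cpu  (2B, 2-aligned)
16..20  gid  (4B, 4-aligned)
20..24  uid  (4B, 4-aligned)
24..32  start_time  (8B, 8-aligned)
32..36  pid  (4B, 4-aligned)
36..37  state  (1B, 1-aligned)

0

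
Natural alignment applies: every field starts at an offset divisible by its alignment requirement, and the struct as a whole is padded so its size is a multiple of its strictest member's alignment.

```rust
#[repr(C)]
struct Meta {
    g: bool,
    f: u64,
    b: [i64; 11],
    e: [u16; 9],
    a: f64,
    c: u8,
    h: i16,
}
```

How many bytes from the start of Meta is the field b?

g at 0 (size 1, align 1) → ends 1
pad 7 to align 8 for f
f at 8 (size 8, align 8) → ends 16
b at 16 (size 88, align 8) → ends 104

16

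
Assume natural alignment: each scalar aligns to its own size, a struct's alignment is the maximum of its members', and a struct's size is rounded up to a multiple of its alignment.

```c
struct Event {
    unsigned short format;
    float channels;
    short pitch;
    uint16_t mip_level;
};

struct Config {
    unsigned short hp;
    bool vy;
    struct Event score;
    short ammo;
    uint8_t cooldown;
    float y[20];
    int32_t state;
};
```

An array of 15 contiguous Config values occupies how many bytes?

Event: 0..2  format  (2B, 2-aligned); 2..4  -- padding (2B); 4..8  channels  (4B, 4-aligned); 8..10  pitch  (2B, 2-aligned); 10..12  mip_level  (2B, 2-aligned); sizeof = 12, alignof = 4
0..2  hp  (2B, 2-aligned)
2..3  vy  (1B, 1-aligned)
3..4  -- padding (1B)
4..16  score  (12B, 4-aligned)
16..18  ammo  (2B, 2-aligned)
18..19  cooldown  (1B, 1-aligned)
19..20  -- padding (1B)
20..100  y  (80B, 4-aligned)
100..104  state  (4B, 4-aligned)
sizeof = 104, alignof = 4
array of 15: 15 × 104 = 1560

1560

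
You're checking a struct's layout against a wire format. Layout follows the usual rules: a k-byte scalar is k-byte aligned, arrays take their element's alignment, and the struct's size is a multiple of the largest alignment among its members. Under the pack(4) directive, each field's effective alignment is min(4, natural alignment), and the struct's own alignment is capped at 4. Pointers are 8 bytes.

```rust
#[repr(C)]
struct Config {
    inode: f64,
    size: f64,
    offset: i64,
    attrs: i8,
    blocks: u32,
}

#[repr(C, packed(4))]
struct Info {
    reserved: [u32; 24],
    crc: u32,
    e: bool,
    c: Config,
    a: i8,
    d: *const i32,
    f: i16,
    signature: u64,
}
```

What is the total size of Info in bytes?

160

Config: inode at 0 (size 8, align 8) → ends 8; size at 8 (size 8, align 8) → ends 16; offset at 16 (size 8, align 8) → ends 24; attrs at 24 (size 1, align 1) → ends 25; pad 3 to align 4 for blocks; blocks at 28 (size 4, align 4) → ends 32; total 32 bytes, alignment 8
reserved at 0 (size 96, align 4) → ends 96
crc at 96 (size 4, align 4) → ends 100
e at 100 (size 1, align 1) → ends 101
pad 3 to align 4 for c
c at 104 (size 32, align 4) → ends 136
a at 136 (size 1, align 1) → ends 137
pad 3 to align 4 for d
d at 140 (size 8, align 4) → ends 148
f at 148 (size 2, align 2) → ends 150
pad 2 to align 4 for signature
signature at 152 (size 8, align 4) → ends 160
total 160 bytes, alignment 4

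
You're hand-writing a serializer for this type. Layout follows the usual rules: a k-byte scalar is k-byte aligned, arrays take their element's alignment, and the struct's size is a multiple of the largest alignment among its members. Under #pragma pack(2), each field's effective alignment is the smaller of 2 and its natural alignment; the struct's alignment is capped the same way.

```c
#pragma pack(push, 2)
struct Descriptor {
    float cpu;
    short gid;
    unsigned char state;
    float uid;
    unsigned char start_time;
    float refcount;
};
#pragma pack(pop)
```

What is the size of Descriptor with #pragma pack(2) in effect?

18

cpu at 0 (size 4, align 2) → ends 4
gid at 4 (size 2, align 2) → ends 6
state at 6 (size 1, align 1) → ends 7
pad 1 to align 2 for uid
uid at 8 (size 4, align 2) → ends 12
start_time at 12 (size 1, align 1) → ends 13
pad 1 to align 2 for refcount
refcount at 14 (size 4, align 2) → ends 18
total 18 bytes, alignment 2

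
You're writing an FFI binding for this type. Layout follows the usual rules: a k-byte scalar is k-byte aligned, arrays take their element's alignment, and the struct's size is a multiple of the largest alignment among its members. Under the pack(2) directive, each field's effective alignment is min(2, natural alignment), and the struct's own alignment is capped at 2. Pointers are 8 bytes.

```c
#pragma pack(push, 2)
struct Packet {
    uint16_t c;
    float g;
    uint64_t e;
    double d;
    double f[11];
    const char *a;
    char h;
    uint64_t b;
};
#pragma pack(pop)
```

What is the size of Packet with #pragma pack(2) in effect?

0..2  c  (2B, 2-aligned)
2..6  g  (4B, 2-aligned)
6..14  e  (8B, 2-aligned)
14..22  d  (8B, 2-aligned)
22..110  f  (88B, 2-aligned)
110..118  a  (8B, 2-aligned)
118..119  h  (1B, 1-aligned)
119..120  -- padding (1B)
120..128  b  (8B, 2-aligned)
sizeof = 128, alignof = 2

128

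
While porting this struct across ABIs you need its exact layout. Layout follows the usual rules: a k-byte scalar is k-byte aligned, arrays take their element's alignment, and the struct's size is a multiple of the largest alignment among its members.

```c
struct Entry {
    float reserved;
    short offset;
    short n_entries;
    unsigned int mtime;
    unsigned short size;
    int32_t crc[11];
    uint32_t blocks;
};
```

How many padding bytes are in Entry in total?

reserved at 0 (size 4, align 4) → ends 4
offset at 4 (size 2, align 2) → ends 6
n_entries at 6 (size 2, align 2) → ends 8
mtime at 8 (size 4, align 4) → ends 12
size at 12 (size 2, align 2) → ends 14
pad 2 to align 4 for crc
crc at 16 (size 44, align 4) → ends 60
blocks at 60 (size 4, align 4) → ends 64
total 64 bytes, alignment 4
data bytes 62, size 64 → padding 2

2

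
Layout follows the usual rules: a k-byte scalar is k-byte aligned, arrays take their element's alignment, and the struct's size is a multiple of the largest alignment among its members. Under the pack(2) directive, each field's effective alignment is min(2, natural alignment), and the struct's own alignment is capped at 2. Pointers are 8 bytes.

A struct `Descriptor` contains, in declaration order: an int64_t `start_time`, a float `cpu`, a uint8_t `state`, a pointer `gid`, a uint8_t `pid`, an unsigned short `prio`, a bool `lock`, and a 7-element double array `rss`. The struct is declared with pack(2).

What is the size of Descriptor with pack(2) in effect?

84

@0: start_time [8B, align 2] → 8
@8: cpu [4B, align 2] → 12
@12: state [1B, align 1] → 13
+1 pad (align 2)
@14: gid [8B, align 2] → 22
@22: pid [1B, align 1] → 23
+1 pad (align 2)
@24: prio [2B, align 2] → 26
@26: lock [1B, align 1] → 27
+1 pad (align 2)
@28: rss [56B, align 2] → 84
size 84, align 2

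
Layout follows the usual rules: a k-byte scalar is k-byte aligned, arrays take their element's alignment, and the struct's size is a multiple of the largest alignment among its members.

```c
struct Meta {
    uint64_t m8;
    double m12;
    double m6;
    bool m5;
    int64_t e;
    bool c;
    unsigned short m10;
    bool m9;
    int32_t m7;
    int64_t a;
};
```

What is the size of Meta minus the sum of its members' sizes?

0..8  m8  (8B, 8-aligned)
8..16  m12  (8B, 8-aligned)
16..24  m6  (8B, 8-aligned)
24..25  m5  (1B, 1-aligned)
25..32  -- padding (7B)
32..40  e  (8B, 8-aligned)
40..41  c  (1B, 1-aligned)
41..42  -- padding (1B)
42..44  m10  (2B, 2-aligned)
44..45  m9  (1B, 1-aligned)
45..48  -- padding (3B)
48..52  m7  (4B, 4-aligned)
52..56  -- padding (4B)
56..64  a  (8B, 8-aligned)
sizeof = 64, alignof = 8
data bytes 49, size 64 → padding 15

15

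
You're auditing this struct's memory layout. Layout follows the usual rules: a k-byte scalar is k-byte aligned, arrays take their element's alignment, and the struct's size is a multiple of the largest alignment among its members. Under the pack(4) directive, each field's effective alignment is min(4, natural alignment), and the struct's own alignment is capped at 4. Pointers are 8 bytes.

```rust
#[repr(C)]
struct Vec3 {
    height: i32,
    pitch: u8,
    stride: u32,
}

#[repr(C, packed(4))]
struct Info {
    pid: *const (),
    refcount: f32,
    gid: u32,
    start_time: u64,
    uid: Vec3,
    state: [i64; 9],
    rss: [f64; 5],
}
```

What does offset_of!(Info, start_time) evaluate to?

Vec3: height at 0 (size 4, align 4) → ends 4; pitch at 4 (size 1, align 1) → ends 5; pad 3 to align 4 for stride; stride at 8 (size 4, align 4) → ends 12; total 12 bytes, alignment 4
pid at 0 (size 8, align 4) → ends 8
refcount at 8 (size 4, align 4) → ends 12
gid at 12 (size 4, align 4) → ends 16
start_time at 16 (size 8, align 4) → ends 24

16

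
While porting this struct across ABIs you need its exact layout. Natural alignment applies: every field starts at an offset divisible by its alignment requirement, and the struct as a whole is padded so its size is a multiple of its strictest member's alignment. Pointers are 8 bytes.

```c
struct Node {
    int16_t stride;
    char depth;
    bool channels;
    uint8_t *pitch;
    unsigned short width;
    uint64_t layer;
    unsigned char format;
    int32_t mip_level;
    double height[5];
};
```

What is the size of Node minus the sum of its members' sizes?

13

stride at 0 (size 2, align 2) → ends 2
depth at 2 (size 1, align 1) → ends 3
channels at 3 (size 1, align 1) → ends 4
pad 4 to align 8 for pitch
pitch at 8 (size 8, align 8) → ends 16
width at 16 (size 2, align 2) → ends 18
pad 6 to align 8 for layer
layer at 24 (size 8, align 8) → ends 32
format at 32 (size 1, align 1) → ends 33
pad 3 to align 4 for mip_level
mip_level at 36 (size 4, align 4) → ends 40
height at 40 (size 40, align 8) → ends 80
total 80 bytes, alignment 8
data bytes 67, size 80 → padding 13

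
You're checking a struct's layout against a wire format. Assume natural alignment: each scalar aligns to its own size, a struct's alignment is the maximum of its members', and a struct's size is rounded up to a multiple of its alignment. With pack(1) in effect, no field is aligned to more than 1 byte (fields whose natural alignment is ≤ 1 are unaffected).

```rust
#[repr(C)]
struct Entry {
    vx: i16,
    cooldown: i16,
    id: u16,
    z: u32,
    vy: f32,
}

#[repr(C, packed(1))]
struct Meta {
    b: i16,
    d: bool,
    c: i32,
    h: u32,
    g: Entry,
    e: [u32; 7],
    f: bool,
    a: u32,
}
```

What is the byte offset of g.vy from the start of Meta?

23

Entry: @0: vx [2B, align 2] → 2; @2: cooldown [2B, align 2] → 4; @4: id [2B, align 2] → 6; +2 pad (align 4); @8: z [4B, align 4] → 12; @12: vy [4B, align 4] → 16; size 16, align 4
@0: b [2B, align 1] → 2
@2: d [1B, align 1] → 3
@3: c [4B, align 1] → 7
@7: h [4B, align 1] → 11
@11: g [16B, align 1] → 27
within Entry: vy at 12
11 + 12 = 23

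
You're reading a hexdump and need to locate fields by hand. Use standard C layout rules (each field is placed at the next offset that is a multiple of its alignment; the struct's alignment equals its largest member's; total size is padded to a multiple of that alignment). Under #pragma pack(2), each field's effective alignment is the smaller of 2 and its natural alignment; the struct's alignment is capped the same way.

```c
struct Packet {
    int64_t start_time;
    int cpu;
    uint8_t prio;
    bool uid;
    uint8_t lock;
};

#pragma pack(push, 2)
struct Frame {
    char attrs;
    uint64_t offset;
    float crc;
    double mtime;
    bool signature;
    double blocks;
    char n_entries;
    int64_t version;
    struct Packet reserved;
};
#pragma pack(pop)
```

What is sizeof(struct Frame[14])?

812

Packet: start_time at 0 (size 8, align 8) → ends 8; cpu at 8 (size 4, align 4) → ends 12; prio at 12 (size 1, align 1) → ends 13; uid at 13 (size 1, align 1) → ends 14; lock at 14 (size 1, align 1) → ends 15; tail pad 1 to reach multiple of 8; total 16 bytes, alignment 8
attrs at 0 (size 1, align 1) → ends 1
pad 1 to align 2 for offset
offset at 2 (size 8, align 2) → ends 10
crc at 10 (size 4, align 2) → ends 14
mtime at 14 (size 8, align 2) → ends 22
signature at 22 (size 1, align 1) → ends 23
pad 1 to align 2 for blocks
blocks at 24 (size 8, align 2) → ends 32
n_entries at 32 (size 1, align 1) → ends 33
pad 1 to align 2 for version
version at 34 (size 8, align 2) → ends 42
reserved at 42 (size 16, align 2) → ends 58
total 58 bytes, alignment 2
array of 14: 14 × 58 = 812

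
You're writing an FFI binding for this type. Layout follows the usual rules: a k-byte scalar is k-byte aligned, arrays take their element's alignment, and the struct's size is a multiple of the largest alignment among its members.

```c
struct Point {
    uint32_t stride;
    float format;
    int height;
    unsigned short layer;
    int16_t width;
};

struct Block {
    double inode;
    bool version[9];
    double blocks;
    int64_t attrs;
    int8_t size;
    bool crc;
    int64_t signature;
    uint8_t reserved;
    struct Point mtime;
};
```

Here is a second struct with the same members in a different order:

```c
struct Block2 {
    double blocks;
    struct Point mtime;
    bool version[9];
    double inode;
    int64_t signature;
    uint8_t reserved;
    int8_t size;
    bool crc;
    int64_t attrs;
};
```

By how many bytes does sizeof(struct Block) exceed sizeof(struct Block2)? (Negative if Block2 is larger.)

8

Point: stride at 0 (size 4, align 4) → ends 4; format at 4 (size 4, align 4) → ends 8; height at 8 (size 4, align 4) → ends 12; layer at 12 (size 2, align 2) → ends 14; width at 14 (size 2, align 2) → ends 16; total 16 bytes, alignment 4
inode at 0 (size 8, align 8) → ends 8
version at 8 (size 9, align 1) → ends 17
pad 7 to align 8 for blocks
blocks at 24 (size 8, align 8) → ends 32
attrs at 32 (size 8, align 8) → ends 40
size at 40 (size 1, align 1) → ends 41
crc at 41 (size 1, align 1) → ends 42
pad 6 to align 8 for signature
signature at 48 (size 8, align 8) → ends 56
reserved at 56 (size 1, align 1) → ends 57
pad 3 to align 4 for mtime
mtime at 60 (size 16, align 4) → ends 76
tail pad 4 to reach multiple of 8
total 80 bytes, alignment 8
— Block2 —
blocks at 0 (size 8, align 8) → ends 8
mtime at 8 (size 16, align 4) → ends 24
version at 24 (size 9, align 1) → ends 33
pad 7 to align 8 for inode
inode at 40 (size 8, align 8) → ends 48
signature at 48 (size 8, align 8) → ends 56
reserved at 56 (size 1, align 1) → ends 57
size at 57 (size 1, align 1) → ends 58
crc at 58 (size 1, align 1) → ends 59
pad 5 to align 8 for attrs
attrs at 64 (size 8, align 8) → ends 72
total 72 bytes, alignment 8
80 − 72 = 8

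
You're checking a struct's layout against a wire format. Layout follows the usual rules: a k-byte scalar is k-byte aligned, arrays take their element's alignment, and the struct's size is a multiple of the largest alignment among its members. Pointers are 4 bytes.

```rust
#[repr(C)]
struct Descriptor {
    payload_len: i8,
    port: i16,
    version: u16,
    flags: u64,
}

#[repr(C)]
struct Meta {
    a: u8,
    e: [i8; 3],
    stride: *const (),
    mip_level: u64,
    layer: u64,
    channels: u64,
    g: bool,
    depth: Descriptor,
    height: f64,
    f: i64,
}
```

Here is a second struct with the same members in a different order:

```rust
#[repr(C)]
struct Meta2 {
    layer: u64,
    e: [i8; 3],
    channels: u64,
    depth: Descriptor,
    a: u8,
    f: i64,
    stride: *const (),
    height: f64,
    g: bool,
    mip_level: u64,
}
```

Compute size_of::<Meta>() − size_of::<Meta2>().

-16

Descriptor: @0: payload_len [1B, align 1] → 1; +1 pad (align 2); @2: port [2B, align 2] → 4; @4: version [2B, align 2] → 6; +2 pad (align 8); @8: flags [8B, align 8] → 16; size 16, align 8
@0: a [1B, align 1] → 1
@1: e [3B, align 1] → 4
@4: stride [4B, align 4] → 8
@8: mip_level [8B, align 8] → 16
@16: layer [8B, align 8] → 24
@24: channels [8B, align 8] → 32
@32: g [1B, align 1] → 33
+7 pad (align 8)
@40: depth [16B, align 8] → 56
@56: height [8B, align 8] → 64
@64: f [8B, align 8] → 72
size 72, align 8
— Meta2 —
@0: layer [8B, align 8] → 8
@8: e [3B, align 1] → 11
+5 pad (align 8)
@16: channels [8B, align 8] → 24
@24: depth [16B, align 8] → 40
@40: a [1B, align 1] → 41
+7 pad (align 8)
@48: f [8B, align 8] → 56
@56: stride [4B, align 4] → 60
+4 pad (align 8)
@64: height [8B, align 8] → 72
@72: g [1B, align 1] → 73
+7 pad (align 8)
@80: mip_level [8B, align 8] → 88
size 88, align 8
72 − 88 = -16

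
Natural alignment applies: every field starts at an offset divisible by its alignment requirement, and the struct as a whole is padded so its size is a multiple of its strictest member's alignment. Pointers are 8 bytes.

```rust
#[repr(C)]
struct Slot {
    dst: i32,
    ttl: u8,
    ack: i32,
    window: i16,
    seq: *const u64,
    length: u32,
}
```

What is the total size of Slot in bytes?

32

@0: dst [4B, align 4] → 4
@4: ttl [1B, align 1] → 5
+3 pad (align 4)
@8: ack [4B, align 4] → 12
@12: window [2B, align 2] → 14
+2 pad (align 8)
@16: seq [8B, align 8] → 24
@24: length [4B, align 4] → 28
+4 tail pad (align 8)
size 32, align 8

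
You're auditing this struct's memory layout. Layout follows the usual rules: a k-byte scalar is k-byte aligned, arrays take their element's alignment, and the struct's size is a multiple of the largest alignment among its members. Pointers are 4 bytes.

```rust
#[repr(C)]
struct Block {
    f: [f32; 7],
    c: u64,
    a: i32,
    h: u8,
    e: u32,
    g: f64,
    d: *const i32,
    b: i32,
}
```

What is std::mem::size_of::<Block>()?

@0: f [28B, align 4] → 28
+4 pad (align 8)
@32: c [8B, align 8] → 40
@40: a [4B, align 4] → 44
@44: h [1B, align 1] → 45
+3 pad (align 4)
@48: e [4B, align 4] → 52
+4 pad (align 8)
@56: g [8B, align 8] → 64
@64: d [4B, align 4] → 68
@68: b [4B, align 4] → 72
size 72, align 8

72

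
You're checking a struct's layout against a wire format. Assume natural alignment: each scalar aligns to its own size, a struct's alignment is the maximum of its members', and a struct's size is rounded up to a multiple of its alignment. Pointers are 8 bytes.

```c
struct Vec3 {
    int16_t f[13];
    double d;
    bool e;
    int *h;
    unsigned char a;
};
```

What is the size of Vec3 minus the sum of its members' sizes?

20

f at 0 (size 26, align 2) → ends 26
pad 6 to align 8 for d
d at 32 (size 8, align 8) → ends 40
e at 40 (size 1, align 1) → ends 41
pad 7 to align 8 for h
h at 48 (size 8, align 8) → ends 56
a at 56 (size 1, align 1) → ends 57
tail pad 7 to reach multiple of 8
total 64 bytes, alignment 8
data bytes 44, size 64 → padding 20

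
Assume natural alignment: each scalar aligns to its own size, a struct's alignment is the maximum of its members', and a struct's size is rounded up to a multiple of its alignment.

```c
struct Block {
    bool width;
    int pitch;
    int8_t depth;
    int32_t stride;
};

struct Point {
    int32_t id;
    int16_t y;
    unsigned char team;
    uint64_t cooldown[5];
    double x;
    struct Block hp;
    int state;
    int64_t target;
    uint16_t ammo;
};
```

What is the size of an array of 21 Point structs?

2016

Block: 0..1  width  (1B, 1-aligned); 1..4  -- padding (3B); 4..8  pitch  (4B, 4-aligned); 8..9  depth  (1B, 1-aligned); 9..12  -- padding (3B); 12..16  stride  (4B, 4-aligned); sizeof = 16, alignof = 4
0..4  id  (4B, 4-aligned)
4..6  y  (2B, 2-aligned)
6..7  team  (1B, 1-aligned)
7..8  -- padding (1B)
8..48  cooldown  (40B, 8-aligned)
48..56  x  (8B, 8-aligned)
56..72  hp  (16B, 4-aligned)
72..76  state  (4B, 4-aligned)
76..80  -- padding (4B)
80..88  target  (8B, 8-aligned)
88..90  ammo  (2B, 2-aligned)
90..96  -- tail padding (6B)
sizeof = 96, alignof = 8
array of 21: 21 × 96 = 2016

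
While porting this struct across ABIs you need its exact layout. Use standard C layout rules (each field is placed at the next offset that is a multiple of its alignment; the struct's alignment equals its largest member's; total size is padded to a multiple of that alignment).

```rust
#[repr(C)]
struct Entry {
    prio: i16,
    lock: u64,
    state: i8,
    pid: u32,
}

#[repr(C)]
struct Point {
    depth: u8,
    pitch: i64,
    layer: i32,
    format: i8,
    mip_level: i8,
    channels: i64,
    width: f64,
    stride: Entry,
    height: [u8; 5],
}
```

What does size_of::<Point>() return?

Entry: @0: prio [2B, align 2] → 2; +6 pad (align 8); @8: lock [8B, align 8] → 16; @16: state [1B, align 1] → 17; +3 pad (align 4); @20: pid [4B, align 4] → 24; size 24, align 8
@0: depth [1B, align 1] → 1
+7 pad (align 8)
@8: pitch [8B, align 8] → 16
@16: layer [4B, align 4] → 20
@20: format [1B, align 1] → 21
@21: mip_level [1B, align 1] → 22
+2 pad (align 8)
@24: channels [8B, align 8] → 32
@32: width [8B, align 8] → 40
@40: stride [24B, align 8] → 64
@64: height [5B, align 1] → 69
+3 tail pad (align 8)
size 72, align 8

72 bytes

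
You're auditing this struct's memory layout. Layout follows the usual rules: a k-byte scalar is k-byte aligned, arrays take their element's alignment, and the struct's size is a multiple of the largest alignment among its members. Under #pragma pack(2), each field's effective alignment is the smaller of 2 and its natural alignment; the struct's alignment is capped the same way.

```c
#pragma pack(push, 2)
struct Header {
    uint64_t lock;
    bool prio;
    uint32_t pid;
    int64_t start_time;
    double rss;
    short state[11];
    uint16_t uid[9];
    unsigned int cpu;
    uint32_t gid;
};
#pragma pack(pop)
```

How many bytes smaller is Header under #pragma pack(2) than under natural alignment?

2

natural layout:
  0..8  lock  (8B, 8-aligned)
  8..9  prio  (1B, 1-aligned)
  9..12  -- padding (3B)
  12..16  pid  (4B, 4-aligned)
  16..24  start_time  (8B, 8-aligned)
  24..32  rss  (8B, 8-aligned)
  32..54  state  (22B, 2-aligned)
  54..72  uid  (18B, 2-aligned)
  72..76  cpu  (4B, 4-aligned)
  76..80  gid  (4B, 4-aligned)
  sizeof = 80, alignof = 8
packed(2) layout:
  0..8  lock  (8B, 2-aligned)
  8..9  prio  (1B, 1-aligned)
  9..10  -- padding (1B)
  10..14  pid  (4B, 2-aligned)
  14..22  start_time  (8B, 2-aligned)
  22..30  rss  (8B, 2-aligned)
  30..52  state  (22B, 2-aligned)
  52..70  uid  (18B, 2-aligned)
  70..74  cpu  (4B, 2-aligned)
  74..78  gid  (4B, 2-aligned)
  sizeof = 78, alignof = 2
80 − 78 = 2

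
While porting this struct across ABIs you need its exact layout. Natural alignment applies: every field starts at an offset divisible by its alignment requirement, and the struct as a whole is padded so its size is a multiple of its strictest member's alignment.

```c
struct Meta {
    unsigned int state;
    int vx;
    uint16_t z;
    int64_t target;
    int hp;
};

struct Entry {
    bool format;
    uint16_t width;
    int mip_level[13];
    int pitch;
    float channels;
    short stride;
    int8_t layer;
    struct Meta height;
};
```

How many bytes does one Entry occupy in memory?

Meta: state at 0 (size 4, align 4) → ends 4; vx at 4 (size 4, align 4) → ends 8; z at 8 (size 2, align 2) → ends 10; pad 6 to align 8 for target; target at 16 (size 8, align 8) → ends 24; hp at 24 (size 4, align 4) → ends 28; tail pad 4 to reach multiple of 8; total 32 bytes, alignment 8
format at 0 (size 1, align 1) → ends 1
pad 1 to align 2 for width
width at 2 (size 2, align 2) → ends 4
mip_level at 4 (size 52, align 4) → ends 56
pitch at 56 (size 4, align 4) → ends 60
channels at 60 (size 4, align 4) → ends 64
stride at 64 (size 2, align 2) → ends 66
layer at 66 (size 1, align 1) → ends 67
pad 5 to align 8 for height
height at 72 (size 32, align 8) → ends 104
total 104 bytes, alignment 8

104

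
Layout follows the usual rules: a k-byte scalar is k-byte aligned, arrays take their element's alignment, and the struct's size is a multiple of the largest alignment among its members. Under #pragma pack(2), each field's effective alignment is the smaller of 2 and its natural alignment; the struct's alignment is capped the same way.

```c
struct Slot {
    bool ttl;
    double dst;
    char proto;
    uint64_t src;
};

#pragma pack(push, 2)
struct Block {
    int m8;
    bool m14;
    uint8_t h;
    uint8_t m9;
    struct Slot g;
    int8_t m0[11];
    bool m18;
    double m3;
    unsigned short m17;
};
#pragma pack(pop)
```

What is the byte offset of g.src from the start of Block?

32

Slot: 0..1  ttl  (1B, 1-aligned); 1..8  -- padding (7B); 8..16  dst  (8B, 8-aligned); 16..17  proto  (1B, 1-aligned); 17..24  -- padding (7B); 24..32  src  (8B, 8-aligned); sizeof = 32, alignof = 8
0..4  m8  (4B, 2-aligned)
4..5  m14  (1B, 1-aligned)
5..6  h  (1B, 1-aligned)
6..7  m9  (1B, 1-aligned)
7..8  -- padding (1B)
8..40  g  (32B, 2-aligned)
within Slot: src at 24
8 + 24 = 32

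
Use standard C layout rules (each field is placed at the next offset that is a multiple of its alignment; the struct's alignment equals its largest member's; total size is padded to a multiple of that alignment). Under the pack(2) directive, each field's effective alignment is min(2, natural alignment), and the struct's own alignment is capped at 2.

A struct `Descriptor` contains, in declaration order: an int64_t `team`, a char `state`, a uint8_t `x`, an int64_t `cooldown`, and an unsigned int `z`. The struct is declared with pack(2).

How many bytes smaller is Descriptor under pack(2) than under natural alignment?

natural layout:
  0..8  team  (8B, 8-aligned)
  8..9  state  (1B, 1-aligned)
  9..10  x  (1B, 1-aligned)
  10..16  -- padding (6B)
  16..24  cooldown  (8B, 8-aligned)
  24..28  z  (4B, 4-aligned)
  28..32  -- tail padding (4B)
  sizeof = 32, alignof = 8
packed(2) layout:
  0..8  team  (8B, 2-aligned)
  8..9  state  (1B, 1-aligned)
  9..10  x  (1B, 1-aligned)
  10..18  cooldown  (8B, 2-aligned)
  18..22  z  (4B, 2-aligned)
  sizeof = 22, alignof = 2
32 − 22 = 10

10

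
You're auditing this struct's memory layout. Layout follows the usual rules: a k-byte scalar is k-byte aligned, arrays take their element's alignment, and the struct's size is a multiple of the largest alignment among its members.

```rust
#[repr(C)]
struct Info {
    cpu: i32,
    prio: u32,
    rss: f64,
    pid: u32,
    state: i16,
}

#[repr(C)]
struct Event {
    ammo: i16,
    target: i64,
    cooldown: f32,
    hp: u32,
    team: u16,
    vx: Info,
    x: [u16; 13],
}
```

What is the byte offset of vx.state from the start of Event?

Info: cpu at 0 (size 4, align 4) → ends 4; prio at 4 (size 4, align 4) → ends 8; rss at 8 (size 8, align 8) → ends 16; pid at 16 (size 4, align 4) → ends 20; state at 20 (size 2, align 2) → ends 22; tail pad 2 to reach multiple of 8; total 24 bytes, alignment 8
ammo at 0 (size 2, align 2) → ends 2
pad 6 to align 8 for target
target at 8 (size 8, align 8) → ends 16
cooldown at 16 (size 4, align 4) → ends 20
hp at 20 (size 4, align 4) → ends 24
team at 24 (size 2, align 2) → ends 26
pad 6 to align 8 for vx
vx at 32 (size 24, align 8) → ends 56
within Info: state at 20
32 + 20 = 52

52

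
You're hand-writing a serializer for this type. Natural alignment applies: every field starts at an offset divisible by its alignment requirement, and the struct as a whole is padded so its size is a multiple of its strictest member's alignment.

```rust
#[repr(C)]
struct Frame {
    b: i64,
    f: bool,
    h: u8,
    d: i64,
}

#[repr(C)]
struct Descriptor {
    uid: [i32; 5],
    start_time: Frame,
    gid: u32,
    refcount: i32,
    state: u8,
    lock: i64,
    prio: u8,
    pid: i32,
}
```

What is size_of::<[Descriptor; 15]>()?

1200

Frame: 0..8  b  (8B, 8-aligned); 8..9  f  (1B, 1-aligned); 9..10  h  (1B, 1-aligned); 10..16  -- padding (6B); 16..24  d  (8B, 8-aligned); sizeof = 24, alignof = 8
0..20  uid  (20B, 4-aligned)
20..24  -- padding (4B)
24..48  start_time  (24B, 8-aligned)
48..52  gid  (4B, 4-aligned)
52..56  refcount  (4B, 4-aligned)
56..57  state  (1B, 1-aligned)
57..64  -- padding (7B)
64..72  lock  (8B, 8-aligned)
72..73  prio  (1B, 1-aligned)
73..76  -- padding (3B)
76..80  pid  (4B, 4-aligned)
sizeof = 80, alignof = 8
array of 15: 15 × 80 = 1200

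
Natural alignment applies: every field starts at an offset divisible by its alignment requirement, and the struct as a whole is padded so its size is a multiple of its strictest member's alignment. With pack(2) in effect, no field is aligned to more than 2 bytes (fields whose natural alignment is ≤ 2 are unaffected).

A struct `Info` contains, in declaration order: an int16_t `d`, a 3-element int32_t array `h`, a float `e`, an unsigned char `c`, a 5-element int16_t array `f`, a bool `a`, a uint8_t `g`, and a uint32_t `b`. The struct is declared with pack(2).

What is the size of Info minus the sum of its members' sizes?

1

0..2  d  (2B, 2-aligned)
2..14  h  (12B, 2-aligned)
14..18  e  (4B, 2-aligned)
18..19  c  (1B, 1-aligned)
19..20  -- padding (1B)
20..30  f  (10B, 2-aligned)
30..31  a  (1B, 1-aligned)
31..32  g  (1B, 1-aligned)
32..36  b  (4B, 2-aligned)
sizeof = 36, alignof = 2
data bytes 35, size 36 → padding 1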